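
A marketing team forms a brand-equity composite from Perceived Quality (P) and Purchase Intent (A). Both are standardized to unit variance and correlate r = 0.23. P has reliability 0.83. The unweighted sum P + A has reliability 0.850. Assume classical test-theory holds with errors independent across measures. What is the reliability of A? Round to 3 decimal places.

Var(P+A) = 2 + 2·0.23 = 2.460.
True-score variance = ρ_P + ρ_A + 2·0.23, so 0.850 = (0.83 + ρ_A + 0.46) / 2.460.
ρ_A = 0.850·2.460 − 0.83 − 0.46 = 0.801.

0.801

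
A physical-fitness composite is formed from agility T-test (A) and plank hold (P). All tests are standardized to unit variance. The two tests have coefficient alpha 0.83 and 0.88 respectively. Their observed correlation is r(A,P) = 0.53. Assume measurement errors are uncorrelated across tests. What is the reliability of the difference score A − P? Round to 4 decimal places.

Var(A−P) = 1 + 1 − 2·0.53 = 2 − 1.06 = 0.94.
Under uncorrelated errors the observed covariances equal the true-score covariances, so only the own-variance terms attenuate.
True-score variance = [0.83 + 0.88] − 1.06 = 1.71 − 1.06 = 0.65.
Reliability = 0.65 / 0.94 = 0.6915.

0.6915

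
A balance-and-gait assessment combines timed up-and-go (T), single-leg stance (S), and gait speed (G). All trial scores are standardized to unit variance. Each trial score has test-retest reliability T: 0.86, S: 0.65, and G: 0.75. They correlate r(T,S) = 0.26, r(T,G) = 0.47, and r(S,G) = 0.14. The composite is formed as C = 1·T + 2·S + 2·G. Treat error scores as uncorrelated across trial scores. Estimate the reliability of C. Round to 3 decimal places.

0.805

Var(C) = 1 + 2² + 2² + 2·[2·0.26 + 2·0.47 + 4·0.14] = 9 + 4.04 = 13.04.
Because errors are independent across components, Cov(Tᵢ,Tⱼ) = Cov(Xᵢ,Xⱼ); the off-diagonal part of the true-score variance is the same as above.
True-score variance = [0.86 + 2²·0.65 + 2²·0.75] + 4.04 = 6.46 + 4.04 = 10.5.
Reliability = 10.5 / 13.04 = 0.805.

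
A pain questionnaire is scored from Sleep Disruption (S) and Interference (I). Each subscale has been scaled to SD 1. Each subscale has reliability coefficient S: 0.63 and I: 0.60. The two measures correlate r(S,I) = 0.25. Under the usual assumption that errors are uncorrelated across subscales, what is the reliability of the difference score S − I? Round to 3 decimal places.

0.487

Var(S−I) = 1 + 1 − 2·0.25 = 2 − 0.5 = 1.5.
Under uncorrelated errors the observed covariances equal the true-score covariances, so only the own-variance terms attenuate.
True-score variance = [0.63 + 0.60] − 0.5 = 1.23 − 0.5 = 0.73.
Reliability = 0.73 / 1.5 = 0.487.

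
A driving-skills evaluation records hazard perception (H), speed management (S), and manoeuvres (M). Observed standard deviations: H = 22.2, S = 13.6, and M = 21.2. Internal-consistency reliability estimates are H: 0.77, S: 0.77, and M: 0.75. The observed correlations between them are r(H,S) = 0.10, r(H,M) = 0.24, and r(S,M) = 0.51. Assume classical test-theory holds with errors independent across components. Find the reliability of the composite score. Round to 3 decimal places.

0.843

Var(H+S+M) = 22.2² + 13.6² + 21.2² + 2·[22.2·13.6·0.10 + 22.2·21.2·0.24 + 13.6·21.2·0.51] = 1127.24 + 580.378 = 1707.62.
With uncorrelated errors the cross-covariances are all true-score covariance, so they carry over unchanged; only the diagonal terms shrink to ρᵢσᵢ².
True-score variance = [22.2²·0.77 + 13.6²·0.77 + 21.2²·0.75] + 580.378 = 858.986 + 580.378 = 1439.36.
Reliability = 1439.36 / 1707.62 = 0.843.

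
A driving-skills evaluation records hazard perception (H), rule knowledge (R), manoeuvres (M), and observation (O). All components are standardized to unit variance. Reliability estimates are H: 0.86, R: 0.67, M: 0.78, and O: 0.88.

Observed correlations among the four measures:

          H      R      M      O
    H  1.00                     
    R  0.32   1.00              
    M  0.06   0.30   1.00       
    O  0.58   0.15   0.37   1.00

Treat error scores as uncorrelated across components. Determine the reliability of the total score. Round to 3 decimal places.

0.893

Var(H+R+M+O) = 4 + 2·[0.32 + 0.06 + 0.58 + 0.30 + 0.15 + 0.37] = 4 + 3.56 = 7.56.
Under uncorrelated errors the observed covariances equal the true-score covariances, so only the own-variance terms attenuate.
True-score variance = [0.86 + 0.67 + 0.78 + 0.88] + 3.56 = 3.19 + 3.56 = 6.75.
Reliability = 6.75 / 7.56 = 0.893.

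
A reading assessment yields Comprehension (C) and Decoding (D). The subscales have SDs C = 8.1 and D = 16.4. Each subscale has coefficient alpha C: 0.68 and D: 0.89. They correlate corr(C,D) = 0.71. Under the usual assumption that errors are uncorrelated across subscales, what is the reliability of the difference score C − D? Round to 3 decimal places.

Var(C−D) = 8.1² + 16.4² − 2·8.1·16.4·0.71 = 334.57 − 188.633 = 145.937.
Under uncorrelated errors the observed covariances equal the true-score covariances, so only the own-variance terms attenuate.
True-score variance = [8.1²·0.68 + 16.4²·0.89] − 188.633 = 283.989 − 188.633 = 95.3564.
Reliability = 95.3564 / 145.937 = 0.653.

0.653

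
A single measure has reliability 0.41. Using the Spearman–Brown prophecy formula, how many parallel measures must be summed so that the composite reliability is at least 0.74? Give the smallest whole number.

5

k ≥ ρ*(1−ρ₁)/(ρ₁(1−ρ*)) = 0.74·0.59 / (0.41·0.26) = 4.096.
Smallest integer k = 5.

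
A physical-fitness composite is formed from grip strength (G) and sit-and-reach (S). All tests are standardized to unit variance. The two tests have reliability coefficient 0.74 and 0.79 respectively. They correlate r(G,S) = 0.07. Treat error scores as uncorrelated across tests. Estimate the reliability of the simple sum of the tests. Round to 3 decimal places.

Var(G+S) = 2 + 2·[0.07] = 2 + 0.14 = 2.14.
With uncorrelated errors the cross-covariances are all true-score covariance, so they carry over unchanged; only the diagonal terms shrink to ρᵢσᵢ².
True-score variance = [0.74 + 0.79] + 0.14 = 1.53 + 0.14 = 1.67.
Reliability = 1.67 / 2.14 = 0.780.

0.780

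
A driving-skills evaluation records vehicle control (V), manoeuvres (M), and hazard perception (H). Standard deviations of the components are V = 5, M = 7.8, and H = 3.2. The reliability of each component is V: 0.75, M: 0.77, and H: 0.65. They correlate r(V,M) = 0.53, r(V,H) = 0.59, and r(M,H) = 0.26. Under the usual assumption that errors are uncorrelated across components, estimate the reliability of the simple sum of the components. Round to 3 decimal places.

Var(V+M+H) = 5² + 7.8² + 3.2² + 2·[5·7.8·0.53 + 5·3.2·0.59 + 7.8·3.2·0.26] = 96.08 + 73.1992 = 169.279.
Under uncorrelated errors the observed covariances equal the true-score covariances, so only the own-variance terms attenuate.
True-score variance = [5²·0.75 + 7.8²·0.77 + 3.2²·0.65] + 73.1992 = 72.2528 + 73.1992 = 145.452.
Reliability = 145.452 / 169.279 = 0.859.

0.859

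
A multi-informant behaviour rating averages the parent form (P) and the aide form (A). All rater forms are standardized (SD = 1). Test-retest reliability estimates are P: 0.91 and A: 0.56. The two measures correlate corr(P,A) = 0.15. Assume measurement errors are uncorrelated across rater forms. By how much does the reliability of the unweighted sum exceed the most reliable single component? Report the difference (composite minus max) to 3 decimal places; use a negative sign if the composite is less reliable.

-0.140

Var(sum) = 2 + 0.3 = 2.3; true-score variance = 1.47 + 0.3 = 1.77; composite reliability = 0.7696.
Max component reliability = 0.9100.
Difference = 0.7696 − 0.9100 = -0.140.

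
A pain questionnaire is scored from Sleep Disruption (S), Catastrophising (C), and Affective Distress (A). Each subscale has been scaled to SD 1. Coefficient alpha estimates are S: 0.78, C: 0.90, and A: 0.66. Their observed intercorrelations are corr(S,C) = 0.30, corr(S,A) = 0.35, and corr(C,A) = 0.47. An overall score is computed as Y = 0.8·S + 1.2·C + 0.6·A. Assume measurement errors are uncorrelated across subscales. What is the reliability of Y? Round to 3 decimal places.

0.899

Var(Y) = 0.8² + 1.2² + 0.6² + 2·[0.96·0.30 + 0.48·0.35 + 0.72·0.47] = 2.44 + 1.5888 = 4.0288.
Because errors are independent across components, Cov(Tᵢ,Tⱼ) = Cov(Xᵢ,Xⱼ); the off-diagonal part of the true-score variance is the same as above.
True-score variance = [0.8²·0.78 + 1.2²·0.90 + 0.6²·0.66] + 1.5888 = 2.0328 + 1.5888 = 3.6216.
Reliability = 3.6216 / 4.0288 = 0.899.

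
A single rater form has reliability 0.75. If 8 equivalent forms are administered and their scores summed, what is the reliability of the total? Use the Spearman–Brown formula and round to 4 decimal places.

ρ_k = kρ / (1 + (k−1)ρ) = 8·0.75 / (1 + 7·0.75) = 6.000 / 6.250 = 0.9600.

0.9600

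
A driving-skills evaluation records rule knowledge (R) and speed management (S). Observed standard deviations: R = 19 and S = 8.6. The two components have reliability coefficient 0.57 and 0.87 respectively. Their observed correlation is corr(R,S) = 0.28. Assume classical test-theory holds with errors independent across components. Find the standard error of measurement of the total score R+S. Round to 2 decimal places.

12.84

Var(total) = 434.96 + 91.504 = 526.464.
True-score variance = 270.115 + 91.504 = 361.619, so reliability = 0.6869.
Error variance = 526.464 − 361.619 = 164.845; SEM = √164.845 = 12.84.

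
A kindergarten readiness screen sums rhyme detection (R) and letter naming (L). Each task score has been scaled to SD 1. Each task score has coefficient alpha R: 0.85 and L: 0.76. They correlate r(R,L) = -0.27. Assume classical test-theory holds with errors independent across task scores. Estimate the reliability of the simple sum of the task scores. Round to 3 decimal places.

Var(R+L) = 2 + 2·[(-0.27)] = 2 − 0.54 = 1.46.
With uncorrelated errors the cross-covariances are all true-score covariance, so they carry over unchanged; only the diagonal terms shrink to ρᵢσᵢ².
True-score variance = [0.85 + 0.76] − 0.54 = 1.61 − 0.54 = 1.07.
Reliability = 1.07 / 1.46 = 0.733.

0.733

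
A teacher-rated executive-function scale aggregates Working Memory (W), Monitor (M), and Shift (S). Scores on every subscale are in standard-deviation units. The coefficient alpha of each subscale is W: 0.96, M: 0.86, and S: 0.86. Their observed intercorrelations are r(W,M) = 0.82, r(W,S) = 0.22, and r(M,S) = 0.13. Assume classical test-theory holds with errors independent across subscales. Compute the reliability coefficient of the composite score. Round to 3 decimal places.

0.940

Var(W+M+S) = 3 + 2·[0.82 + 0.22 + 0.13] = 3 + 2.34 = 5.34.
With uncorrelated errors the cross-covariances are all true-score covariance, so they carry over unchanged; only the diagonal terms shrink to ρᵢσᵢ².
True-score variance = [0.96 + 0.86 + 0.86] + 2.34 = 2.68 + 2.34 = 5.02.
Reliability = 5.02 / 5.34 = 0.940.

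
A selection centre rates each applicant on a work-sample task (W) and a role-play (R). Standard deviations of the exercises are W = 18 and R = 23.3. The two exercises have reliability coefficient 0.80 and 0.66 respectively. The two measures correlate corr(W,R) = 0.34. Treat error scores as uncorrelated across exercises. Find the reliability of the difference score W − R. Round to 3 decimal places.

Var(W−R) = 18² + 23.3² − 2·18·23.3·0.34 = 866.89 − 285.192 = 581.698.
With uncorrelated errors the cross-covariances are all true-score covariance, so they carry over unchanged; only the diagonal terms shrink to ρᵢσᵢ².
True-score variance = [18²·0.80 + 23.3²·0.66] − 285.192 = 617.507 − 285.192 = 332.315.
Reliability = 332.315 / 581.698 = 0.571.

0.571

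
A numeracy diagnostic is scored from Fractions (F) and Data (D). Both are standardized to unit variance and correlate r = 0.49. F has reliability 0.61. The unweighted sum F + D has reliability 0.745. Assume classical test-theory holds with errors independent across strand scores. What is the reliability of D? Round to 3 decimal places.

0.630

Var(F+D) = 2 + 2·0.49 = 2.980.
True-score variance = ρ_F + ρ_D + 2·0.49, so 0.745 = (0.61 + ρ_D + 0.98) / 2.980.
ρ_D = 0.745·2.980 − 0.61 − 0.98 = 0.630.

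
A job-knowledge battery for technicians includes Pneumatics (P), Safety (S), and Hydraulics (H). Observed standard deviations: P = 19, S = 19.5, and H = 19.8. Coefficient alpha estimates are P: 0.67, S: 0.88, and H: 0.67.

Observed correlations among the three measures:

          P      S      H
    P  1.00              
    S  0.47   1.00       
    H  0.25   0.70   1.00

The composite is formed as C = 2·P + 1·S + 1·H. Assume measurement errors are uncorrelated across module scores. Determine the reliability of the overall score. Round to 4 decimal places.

Var(C) = 2²·19² + 19.5² + 19.8² + 2·[2·19·19.5·0.47 + 2·19·19.8·0.25 + 19.5·19.8·0.70] = 2216.29 + 1613.28 = 3829.57.
With uncorrelated errors the cross-covariances are all true-score covariance, so they carry over unchanged; only the diagonal terms shrink to ρᵢσᵢ².
True-score variance = [2²·19²·0.67 + 19.5²·0.88 + 19.8²·0.67] + 1613.28 = 1564.77 + 1613.28 = 3178.05.
Reliability = 3178.05 / 3829.57 = 0.8299.

0.8299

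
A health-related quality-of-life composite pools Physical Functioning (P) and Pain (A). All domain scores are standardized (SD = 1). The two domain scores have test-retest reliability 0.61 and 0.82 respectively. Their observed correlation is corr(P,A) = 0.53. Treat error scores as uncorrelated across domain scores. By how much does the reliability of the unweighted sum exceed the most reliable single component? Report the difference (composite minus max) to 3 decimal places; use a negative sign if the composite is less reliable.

Var(sum) = 2 + 1.06 = 3.06; true-score variance = 1.43 + 1.06 = 2.49; composite reliability = 0.8137.
Max component reliability = 0.8200.
Difference = 0.8137 − 0.8200 = -0.006.

-0.006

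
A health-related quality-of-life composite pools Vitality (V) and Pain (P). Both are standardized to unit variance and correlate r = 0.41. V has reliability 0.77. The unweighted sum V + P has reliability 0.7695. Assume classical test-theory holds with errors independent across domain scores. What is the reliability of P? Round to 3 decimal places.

0.580

Var(V+P) = 2 + 2·0.41 = 2.820.
True-score variance = ρ_V + ρ_P + 2·0.41, so 0.7695 = (0.77 + ρ_P + 0.82) / 2.820.
ρ_P = 0.7695·2.820 − 0.77 − 0.82 = 0.580.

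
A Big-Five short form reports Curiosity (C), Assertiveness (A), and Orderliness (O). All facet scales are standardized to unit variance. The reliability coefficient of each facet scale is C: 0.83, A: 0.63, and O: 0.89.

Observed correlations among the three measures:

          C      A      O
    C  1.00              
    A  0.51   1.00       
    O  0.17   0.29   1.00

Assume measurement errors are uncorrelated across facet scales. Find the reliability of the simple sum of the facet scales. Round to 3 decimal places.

0.868

Var(C+A+O) = 3 + 2·[0.51 + 0.17 + 0.29] = 3 + 1.94 = 4.94.
With uncorrelated errors the cross-covariances are all true-score covariance, so they carry over unchanged; only the diagonal terms shrink to ρᵢσᵢ².
True-score variance = [0.83 + 0.63 + 0.89] + 1.94 = 2.35 + 1.94 = 4.29.
Reliability = 4.29 / 4.94 = 0.868.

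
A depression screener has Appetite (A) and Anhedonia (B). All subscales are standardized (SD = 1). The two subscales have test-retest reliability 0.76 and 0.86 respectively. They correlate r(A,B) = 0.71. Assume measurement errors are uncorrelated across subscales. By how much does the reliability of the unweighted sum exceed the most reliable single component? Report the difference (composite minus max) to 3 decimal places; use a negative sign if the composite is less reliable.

0.029

Var(sum) = 2 + 1.42 = 3.42; true-score variance = 1.62 + 1.42 = 3.04; composite reliability = 0.8889.
Max component reliability = 0.8600.
Difference = 0.8889 − 0.8600 = 0.029.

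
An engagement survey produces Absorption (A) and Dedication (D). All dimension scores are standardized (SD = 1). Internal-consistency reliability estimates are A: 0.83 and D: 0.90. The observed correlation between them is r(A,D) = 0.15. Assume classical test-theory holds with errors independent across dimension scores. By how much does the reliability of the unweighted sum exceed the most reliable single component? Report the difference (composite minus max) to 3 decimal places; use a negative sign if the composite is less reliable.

Var(sum) = 2 + 0.3 = 2.3; true-score variance = 1.73 + 0.3 = 2.03; composite reliability = 0.8826.
Max component reliability = 0.9000.
Difference = 0.8826 − 0.9000 = -0.017.

-0.017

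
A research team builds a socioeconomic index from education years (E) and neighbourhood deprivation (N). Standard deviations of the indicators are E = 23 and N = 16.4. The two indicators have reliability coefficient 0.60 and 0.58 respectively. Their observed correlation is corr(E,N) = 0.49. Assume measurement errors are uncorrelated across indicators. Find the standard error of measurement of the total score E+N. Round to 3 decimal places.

Var(total) = 797.96 + 369.656 = 1167.62.
True-score variance = 473.397 + 369.656 = 843.053, so reliability = 0.7220.
Error variance = 1167.62 − 843.053 = 324.563; SEM = √324.563 = 18.016.

18.016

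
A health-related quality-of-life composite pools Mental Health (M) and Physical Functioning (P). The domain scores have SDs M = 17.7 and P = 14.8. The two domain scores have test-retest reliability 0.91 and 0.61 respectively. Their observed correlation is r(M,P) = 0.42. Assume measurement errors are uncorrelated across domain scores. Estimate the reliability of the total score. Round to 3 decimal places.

Var(M+P) = 17.7² + 14.8² + 2·[17.7·14.8·0.42] = 532.33 + 220.046 = 752.376.
Under uncorrelated errors the observed covariances equal the true-score covariances, so only the own-variance terms attenuate.
True-score variance = [17.7²·0.91 + 14.8²·0.61] + 220.046 = 418.708 + 220.046 = 638.755.
Reliability = 638.755 / 752.376 = 0.849.

0.849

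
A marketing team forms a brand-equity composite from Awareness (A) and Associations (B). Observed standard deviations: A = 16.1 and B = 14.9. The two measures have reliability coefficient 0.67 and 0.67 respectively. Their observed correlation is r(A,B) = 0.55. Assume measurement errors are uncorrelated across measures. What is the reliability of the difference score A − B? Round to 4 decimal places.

0.2693

Var(A−B) = 16.1² + 14.9² − 2·16.1·14.9·0.55 = 481.22 − 263.879 = 217.341.
Under uncorrelated errors the observed covariances equal the true-score covariances, so only the own-variance terms attenuate.
True-score variance = [16.1²·0.67 + 14.9²·0.67] − 263.879 = 322.417 − 263.879 = 58.5384.
Reliability = 58.5384 / 217.341 = 0.2693.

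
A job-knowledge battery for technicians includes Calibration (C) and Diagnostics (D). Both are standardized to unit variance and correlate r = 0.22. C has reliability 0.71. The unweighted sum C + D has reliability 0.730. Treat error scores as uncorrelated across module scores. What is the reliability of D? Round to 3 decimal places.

Var(C+D) = 2 + 2·0.22 = 2.440.
True-score variance = ρ_C + ρ_D + 2·0.22, so 0.730 = (0.71 + ρ_D + 0.44) / 2.440.
ρ_D = 0.730·2.440 − 0.71 − 0.44 = 0.631.

0.631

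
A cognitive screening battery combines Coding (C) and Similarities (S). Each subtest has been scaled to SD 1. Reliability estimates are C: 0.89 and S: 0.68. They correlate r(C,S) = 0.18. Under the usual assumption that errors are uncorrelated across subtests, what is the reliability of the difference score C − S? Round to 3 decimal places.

Var(C−S) = 1 + 1 − 2·0.18 = 2 − 0.36 = 1.64.
With uncorrelated errors the cross-covariances are all true-score covariance, so they carry over unchanged; only the diagonal terms shrink to ρᵢσᵢ².
True-score variance = [0.89 + 0.68] − 0.36 = 1.57 − 0.36 = 1.21.
Reliability = 1.21 / 1.64 = 0.738.

0.738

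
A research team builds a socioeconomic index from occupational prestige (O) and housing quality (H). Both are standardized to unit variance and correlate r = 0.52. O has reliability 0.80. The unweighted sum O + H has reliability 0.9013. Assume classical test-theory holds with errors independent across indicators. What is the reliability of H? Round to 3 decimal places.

0.900

Var(O+H) = 2 + 2·0.52 = 3.040.
True-score variance = ρ_O + ρ_H + 2·0.52, so 0.9013 = (0.80 + ρ_H + 1.04) / 3.040.
ρ_H = 0.9013·3.040 − 0.80 − 1.04 = 0.900.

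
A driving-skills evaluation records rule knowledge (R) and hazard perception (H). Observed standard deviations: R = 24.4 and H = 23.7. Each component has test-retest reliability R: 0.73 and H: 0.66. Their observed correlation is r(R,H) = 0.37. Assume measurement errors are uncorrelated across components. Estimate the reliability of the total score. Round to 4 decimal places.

0.7781

Var(R+H) = 24.4² + 23.7² + 2·[24.4·23.7·0.37] = 1157.05 + 427.927 = 1584.98.
Under uncorrelated errors the observed covariances equal the true-score covariances, so only the own-variance terms attenuate.
True-score variance = [24.4²·0.73 + 23.7²·0.66] + 427.927 = 805.328 + 427.927 = 1233.26.
Reliability = 1233.26 / 1584.98 = 0.7781.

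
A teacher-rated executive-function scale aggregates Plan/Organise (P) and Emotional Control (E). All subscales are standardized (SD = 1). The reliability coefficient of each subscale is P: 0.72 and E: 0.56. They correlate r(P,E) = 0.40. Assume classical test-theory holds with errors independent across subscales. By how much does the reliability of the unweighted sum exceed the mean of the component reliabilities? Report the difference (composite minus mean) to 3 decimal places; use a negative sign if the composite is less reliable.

0.103

Var(sum) = 2 + 0.8 = 2.8; true-score variance = 1.28 + 0.8 = 2.08; composite reliability = 0.7429.
Mean component reliability = 0.6400.
Difference = 0.7429 − 0.6400 = 0.103.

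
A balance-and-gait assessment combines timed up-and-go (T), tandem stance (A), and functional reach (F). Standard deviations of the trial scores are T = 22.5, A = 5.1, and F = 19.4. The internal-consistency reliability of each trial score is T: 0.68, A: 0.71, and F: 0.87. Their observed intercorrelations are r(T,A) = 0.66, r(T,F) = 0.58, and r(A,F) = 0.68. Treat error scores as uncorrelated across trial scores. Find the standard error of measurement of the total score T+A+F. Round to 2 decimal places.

Var(total) = 908.62 + 792.368 = 1700.99.
True-score variance = 690.15 + 792.368 = 1482.52, so reliability = 0.8716.
Error variance = 1700.99 − 1482.52 = 218.47; SEM = √218.47 = 14.78.

14.78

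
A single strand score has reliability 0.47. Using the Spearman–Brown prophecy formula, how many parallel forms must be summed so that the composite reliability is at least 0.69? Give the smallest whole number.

k ≥ ρ*(1−ρ₁)/(ρ₁(1−ρ*)) = 0.69·0.53 / (0.47·0.31) = 2.510.
Smallest integer k = 3.

3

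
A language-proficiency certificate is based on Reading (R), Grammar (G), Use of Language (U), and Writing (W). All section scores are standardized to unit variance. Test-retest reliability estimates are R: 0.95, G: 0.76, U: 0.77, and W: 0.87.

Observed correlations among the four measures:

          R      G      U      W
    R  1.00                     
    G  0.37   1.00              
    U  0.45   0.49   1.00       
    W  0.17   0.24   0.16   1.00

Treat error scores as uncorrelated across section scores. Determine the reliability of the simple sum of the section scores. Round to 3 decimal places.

0.916

Var(R+G+U+W) = 4 + 2·[0.37 + 0.45 + 0.17 + 0.49 + 0.24 + 0.16] = 4 + 3.76 = 7.76.
With uncorrelated errors the cross-covariances are all true-score covariance, so they carry over unchanged; only the diagonal terms shrink to ρᵢσᵢ².
True-score variance = [0.95 + 0.76 + 0.77 + 0.87] + 3.76 = 3.35 + 3.76 = 7.11.
Reliability = 7.11 / 7.76 = 0.916.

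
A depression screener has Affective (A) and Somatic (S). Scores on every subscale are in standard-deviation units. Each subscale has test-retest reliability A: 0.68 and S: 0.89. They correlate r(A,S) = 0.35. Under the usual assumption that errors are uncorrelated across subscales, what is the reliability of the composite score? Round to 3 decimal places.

0.841

Var(A+S) = 2 + 2·[0.35] = 2 + 0.7 = 2.7.
Because errors are independent across components, Cov(Tᵢ,Tⱼ) = Cov(Xᵢ,Xⱼ); the off-diagonal part of the true-score variance is the same as above.
True-score variance = [0.68 + 0.89] + 0.7 = 1.57 + 0.7 = 2.27.
Reliability = 2.27 / 2.7 = 0.841.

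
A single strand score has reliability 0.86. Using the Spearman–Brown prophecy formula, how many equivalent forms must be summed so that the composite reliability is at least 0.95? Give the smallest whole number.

k ≥ ρ*(1−ρ₁)/(ρ₁(1−ρ*)) = 0.95·0.14 / (0.86·0.05) = 3.093.
Smallest integer k = 4.

4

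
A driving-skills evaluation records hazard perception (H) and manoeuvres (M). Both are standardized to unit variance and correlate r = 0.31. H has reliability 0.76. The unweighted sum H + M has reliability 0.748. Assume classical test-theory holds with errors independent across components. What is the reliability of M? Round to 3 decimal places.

Var(H+M) = 2 + 2·0.31 = 2.620.
True-score variance = ρ_H + ρ_M + 2·0.31, so 0.748 = (0.76 + ρ_M + 0.62) / 2.620.
ρ_M = 0.748·2.620 − 0.76 − 0.62 = 0.580.

0.580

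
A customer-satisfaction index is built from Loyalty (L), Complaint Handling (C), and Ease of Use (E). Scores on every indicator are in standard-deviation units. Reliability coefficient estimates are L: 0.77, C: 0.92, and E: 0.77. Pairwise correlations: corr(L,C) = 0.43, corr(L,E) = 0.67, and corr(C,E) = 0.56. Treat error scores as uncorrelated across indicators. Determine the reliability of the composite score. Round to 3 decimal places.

Var(L+C+E) = 3 + 2·[0.43 + 0.67 + 0.56] = 3 + 3.32 = 6.32.
Under uncorrelated errors the observed covariances equal the true-score covariances, so only the own-variance terms attenuate.
True-score variance = [0.77 + 0.92 + 0.77] + 3.32 = 2.46 + 3.32 = 5.78.
Reliability = 5.78 / 6.32 = 0.915.

0.915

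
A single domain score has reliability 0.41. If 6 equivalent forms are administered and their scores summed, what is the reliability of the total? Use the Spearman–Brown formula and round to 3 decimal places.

0.807

ρ_k = kρ / (1 + (k−1)ρ) = 6·0.41 / (1 + 5·0.41) = 2.460 / 3.050 = 0.807.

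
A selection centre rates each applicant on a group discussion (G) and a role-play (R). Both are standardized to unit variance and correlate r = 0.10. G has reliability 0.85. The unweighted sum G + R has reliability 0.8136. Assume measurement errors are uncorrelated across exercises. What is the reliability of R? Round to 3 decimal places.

Var(G+R) = 2 + 2·0.10 = 2.200.
True-score variance = ρ_G + ρ_R + 2·0.10, so 0.8136 = (0.85 + ρ_R + 0.20) / 2.200.
ρ_R = 0.8136·2.200 − 0.85 − 0.20 = 0.740.

0.740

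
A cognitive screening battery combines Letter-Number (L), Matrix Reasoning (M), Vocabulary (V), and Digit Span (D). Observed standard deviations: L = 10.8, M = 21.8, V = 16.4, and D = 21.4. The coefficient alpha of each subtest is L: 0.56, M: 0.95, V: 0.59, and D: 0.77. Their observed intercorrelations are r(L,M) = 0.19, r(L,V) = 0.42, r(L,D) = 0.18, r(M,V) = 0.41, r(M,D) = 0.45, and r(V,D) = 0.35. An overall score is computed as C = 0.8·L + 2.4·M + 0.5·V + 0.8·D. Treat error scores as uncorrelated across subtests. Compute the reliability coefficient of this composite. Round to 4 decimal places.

0.9438

Var(C) = 0.8²·10.8² + 2.4²·21.8² + 0.5²·16.4² + 0.8²·21.4² + 2·[1.92·10.8·21.8·0.19 + 0.4·10.8·16.4·0.42 + 0.64·10.8·21.4·0.18 + 1.2·21.8·16.4·0.41 + 1.92·21.8·21.4·0.45 + 0.4·16.4·21.4·0.35] = 3172.37 + 1540.75 = 4713.12.
Because errors are independent across components, Cov(Tᵢ,Tⱼ) = Cov(Xᵢ,Xⱼ); the off-diagonal part of the true-score variance is the same as above.
True-score variance = [0.8²·10.8²·0.56 + 2.4²·21.8²·0.95 + 0.5²·16.4²·0.59 + 0.8²·21.4²·0.77] + 1540.75 = 2907.67 + 1540.75 = 4448.43.
Reliability = 4448.43 / 4713.12 = 0.9438.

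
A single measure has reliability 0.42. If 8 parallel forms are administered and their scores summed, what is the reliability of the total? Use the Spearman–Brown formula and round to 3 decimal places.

0.853

ρ_k = kρ / (1 + (k−1)ρ) = 8·0.42 / (1 + 7·0.42) = 3.360 / 3.940 = 0.853.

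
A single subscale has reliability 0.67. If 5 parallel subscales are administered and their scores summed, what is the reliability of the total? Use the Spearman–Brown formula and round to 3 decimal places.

ρ_k = kρ / (1 + (k−1)ρ) = 5·0.67 / (1 + 4·0.67) = 3.350 / 3.680 = 0.910.

0.910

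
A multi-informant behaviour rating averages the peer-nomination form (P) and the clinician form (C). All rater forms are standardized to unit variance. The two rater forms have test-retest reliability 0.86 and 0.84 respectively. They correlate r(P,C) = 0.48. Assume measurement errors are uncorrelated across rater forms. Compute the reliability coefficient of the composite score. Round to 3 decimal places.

Var(P+C) = 2 + 2·[0.48] = 2 + 0.96 = 2.96.
Because errors are independent across components, Cov(Tᵢ,Tⱼ) = Cov(Xᵢ,Xⱼ); the off-diagonal part of the true-score variance is the same as above.
True-score variance = [0.86 + 0.84] + 0.96 = 1.7 + 0.96 = 2.66.
Reliability = 2.66 / 2.96 = 0.899.

0.899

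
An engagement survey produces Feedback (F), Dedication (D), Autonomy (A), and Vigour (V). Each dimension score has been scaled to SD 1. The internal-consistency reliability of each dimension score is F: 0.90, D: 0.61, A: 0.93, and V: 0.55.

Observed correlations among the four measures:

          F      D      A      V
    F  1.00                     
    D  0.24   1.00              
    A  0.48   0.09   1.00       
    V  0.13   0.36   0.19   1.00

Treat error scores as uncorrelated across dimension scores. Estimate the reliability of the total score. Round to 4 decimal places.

0.8553

Var(F+D+A+V) = 4 + 2·[0.24 + 0.48 + 0.13 + 0.09 + 0.36 + 0.19] = 4 + 2.98 = 6.98.
Because errors are independent across components, Cov(Tᵢ,Tⱼ) = Cov(Xᵢ,Xⱼ); the off-diagonal part of the true-score variance is the same as above.
True-score variance = [0.90 + 0.61 + 0.93 + 0.55] + 2.98 = 2.99 + 2.98 = 5.97.
Reliability = 5.97 / 6.98 = 0.8553.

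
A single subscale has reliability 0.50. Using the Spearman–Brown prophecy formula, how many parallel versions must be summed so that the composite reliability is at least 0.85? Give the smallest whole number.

6

k ≥ ρ*(1−ρ₁)/(ρ₁(1−ρ*)) = 0.85·0.50 / (0.50·0.15) = 5.667.
Smallest integer k = 6.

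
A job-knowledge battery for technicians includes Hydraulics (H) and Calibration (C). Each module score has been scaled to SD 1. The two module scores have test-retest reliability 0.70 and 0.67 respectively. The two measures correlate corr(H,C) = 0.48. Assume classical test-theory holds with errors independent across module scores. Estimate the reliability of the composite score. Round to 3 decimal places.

0.787

Var(H+C) = 2 + 2·[0.48] = 2 + 0.96 = 2.96.
Under uncorrelated errors the observed covariances equal the true-score covariances, so only the own-variance terms attenuate.
True-score variance = [0.70 + 0.67] + 0.96 = 1.37 + 0.96 = 2.33.
Reliability = 2.33 / 2.96 = 0.787.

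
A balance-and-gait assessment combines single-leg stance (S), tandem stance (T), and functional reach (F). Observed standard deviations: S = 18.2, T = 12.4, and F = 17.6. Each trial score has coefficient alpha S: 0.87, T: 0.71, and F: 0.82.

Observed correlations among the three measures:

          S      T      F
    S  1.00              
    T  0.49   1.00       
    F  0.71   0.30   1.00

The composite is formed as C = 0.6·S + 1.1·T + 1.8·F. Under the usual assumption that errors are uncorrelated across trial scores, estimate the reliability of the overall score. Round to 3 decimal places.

Var(C) = 0.6²·18.2² + 1.1²·12.4² + 1.8²·17.6² + 2·[0.66·18.2·12.4·0.49 + 1.08·18.2·17.6·0.71 + 1.98·12.4·17.6·0.30] = 1308.92 + 896.482 = 2205.4.
Because errors are independent across components, Cov(Tᵢ,Tⱼ) = Cov(Xᵢ,Xⱼ); the off-diagonal part of the true-score variance is the same as above.
True-score variance = [0.6²·18.2²·0.87 + 1.1²·12.4²·0.71 + 1.8²·17.6²·0.82] + 896.482 = 1058.81 + 896.482 = 1955.29.
Reliability = 1955.29 / 2205.4 = 0.887.

0.887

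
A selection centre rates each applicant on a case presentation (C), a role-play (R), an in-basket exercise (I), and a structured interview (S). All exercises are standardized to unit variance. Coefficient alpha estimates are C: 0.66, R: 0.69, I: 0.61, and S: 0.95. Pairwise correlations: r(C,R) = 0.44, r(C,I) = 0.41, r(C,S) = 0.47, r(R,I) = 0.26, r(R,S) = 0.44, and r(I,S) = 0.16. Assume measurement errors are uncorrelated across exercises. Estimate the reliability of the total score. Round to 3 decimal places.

Var(C+R+I+S) = 4 + 2·[0.44 + 0.41 + 0.47 + 0.26 + 0.44 + 0.16] = 4 + 4.36 = 8.36.
With uncorrelated errors the cross-covariances are all true-score covariance, so they carry over unchanged; only the diagonal terms shrink to ρᵢσᵢ².
True-score variance = [0.66 + 0.69 + 0.61 + 0.95] + 4.36 = 2.91 + 4.36 = 7.27.
Reliability = 7.27 / 8.36 = 0.870.

0.870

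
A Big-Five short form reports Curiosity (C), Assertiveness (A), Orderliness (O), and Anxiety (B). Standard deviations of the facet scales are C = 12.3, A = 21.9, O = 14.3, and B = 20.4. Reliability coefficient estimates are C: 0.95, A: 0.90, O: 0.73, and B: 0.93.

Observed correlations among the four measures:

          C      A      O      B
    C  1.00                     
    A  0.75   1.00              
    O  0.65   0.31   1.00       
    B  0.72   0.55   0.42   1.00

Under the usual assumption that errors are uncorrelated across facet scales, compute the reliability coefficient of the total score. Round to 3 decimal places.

Var(C+A+O+B) = 12.3² + 21.9² + 14.3² + 20.4² + 2·[12.3·21.9·0.75 + 12.3·14.3·0.65 + 12.3·20.4·0.72 + 21.9·14.3·0.31 + 21.9·20.4·0.55 + 14.3·20.4·0.42] = 1251.55 + 1924.68 = 3176.23.
With uncorrelated errors the cross-covariances are all true-score covariance, so they carry over unchanged; only the diagonal terms shrink to ρᵢσᵢ².
True-score variance = [12.3²·0.95 + 21.9²·0.90 + 14.3²·0.73 + 20.4²·0.93] + 1924.68 = 1111.68 + 1924.68 = 3036.36.
Reliability = 3036.36 / 3176.23 = 0.956.

0.956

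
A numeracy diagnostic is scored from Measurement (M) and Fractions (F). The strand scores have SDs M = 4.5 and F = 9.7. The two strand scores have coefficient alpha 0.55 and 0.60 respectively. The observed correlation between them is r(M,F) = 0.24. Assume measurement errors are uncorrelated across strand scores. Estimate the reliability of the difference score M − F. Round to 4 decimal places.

0.4994

Var(M−F) = 4.5² + 9.7² − 2·4.5·9.7·0.24 = 114.34 − 20.952 = 93.388.
With uncorrelated errors the cross-covariances are all true-score covariance, so they carry over unchanged; only the diagonal terms shrink to ρᵢσᵢ².
True-score variance = [4.5²·0.55 + 9.7²·0.60] − 20.952 = 67.5915 − 20.952 = 46.6395.
Reliability = 46.6395 / 93.388 = 0.4994.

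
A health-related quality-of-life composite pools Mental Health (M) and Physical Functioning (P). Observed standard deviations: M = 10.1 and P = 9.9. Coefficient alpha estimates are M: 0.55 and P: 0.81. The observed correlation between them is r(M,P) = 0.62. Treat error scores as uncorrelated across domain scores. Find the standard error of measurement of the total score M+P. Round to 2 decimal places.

8.03

Var(total) = 200.02 + 123.988 = 324.008.
True-score variance = 135.494 + 123.988 = 259.481, so reliability = 0.8008.
Error variance = 324.008 − 259.481 = 64.5264; SEM = √64.5264 = 8.03.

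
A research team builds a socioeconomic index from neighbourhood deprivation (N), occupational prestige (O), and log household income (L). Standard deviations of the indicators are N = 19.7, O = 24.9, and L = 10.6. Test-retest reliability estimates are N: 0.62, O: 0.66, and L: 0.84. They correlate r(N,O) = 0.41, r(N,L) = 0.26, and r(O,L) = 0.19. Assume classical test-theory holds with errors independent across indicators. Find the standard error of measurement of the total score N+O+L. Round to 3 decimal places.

19.397

Var(total) = 1120.46 + 611.118 = 1731.58.
True-score variance = 744.205 + 611.118 = 1355.32, so reliability = 0.7827.
Error variance = 1731.58 − 1355.32 = 376.255; SEM = √376.255 = 19.397.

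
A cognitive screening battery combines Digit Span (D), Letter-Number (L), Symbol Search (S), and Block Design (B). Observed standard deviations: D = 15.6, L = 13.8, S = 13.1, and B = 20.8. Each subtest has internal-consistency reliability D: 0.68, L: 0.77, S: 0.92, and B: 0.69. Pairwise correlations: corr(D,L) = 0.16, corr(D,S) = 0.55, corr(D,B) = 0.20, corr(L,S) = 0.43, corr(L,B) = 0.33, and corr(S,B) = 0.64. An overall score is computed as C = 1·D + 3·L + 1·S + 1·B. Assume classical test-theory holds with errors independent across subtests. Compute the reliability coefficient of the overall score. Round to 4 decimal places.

Var(C) = 15.6² + 3²·13.8² + 13.1² + 20.8² + 2·[3·15.6·13.8·0.16 + 15.6·13.1·0.55 + 15.6·20.8·0.20 + 3·13.8·13.1·0.43 + 3·13.8·20.8·0.33 + 13.1·20.8·0.64] = 2561.57 + 1944.78 = 4506.35.
With uncorrelated errors the cross-covariances are all true-score covariance, so they carry over unchanged; only the diagonal terms shrink to ρᵢσᵢ².
True-score variance = [15.6²·0.68 + 3²·13.8²·0.77 + 13.1²·0.92 + 20.8²·0.69] + 1944.78 = 1941.64 + 1944.78 = 3886.42.
Reliability = 3886.42 / 4506.35 = 0.8624.

0.8624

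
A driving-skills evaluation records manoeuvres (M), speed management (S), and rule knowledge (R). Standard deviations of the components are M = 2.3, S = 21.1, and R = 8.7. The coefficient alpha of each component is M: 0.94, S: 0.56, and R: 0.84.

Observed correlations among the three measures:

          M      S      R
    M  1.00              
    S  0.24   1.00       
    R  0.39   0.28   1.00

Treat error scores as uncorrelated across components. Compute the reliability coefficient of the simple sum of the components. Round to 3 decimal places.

Var(M+S+R) = 2.3² + 21.1² + 8.7² + 2·[2.3·21.1·0.24 + 2.3·8.7·0.39 + 21.1·8.7·0.28] = 526.19 + 141.701 = 667.891.
Under uncorrelated errors the observed covariances equal the true-score covariances, so only the own-variance terms attenuate.
True-score variance = [2.3²·0.94 + 21.1²·0.56 + 8.7²·0.84] + 141.701 = 317.87 + 141.701 = 459.571.
Reliability = 459.571 / 667.891 = 0.688.

0.688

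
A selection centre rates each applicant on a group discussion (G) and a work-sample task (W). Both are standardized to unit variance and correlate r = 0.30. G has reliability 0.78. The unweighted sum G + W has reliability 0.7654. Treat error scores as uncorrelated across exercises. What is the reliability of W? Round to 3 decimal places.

0.610

Var(G+W) = 2 + 2·0.30 = 2.600.
True-score variance = ρ_G + ρ_W + 2·0.30, so 0.7654 = (0.78 + ρ_W + 0.60) / 2.600.
ρ_W = 0.7654·2.600 − 0.78 − 0.60 = 0.610.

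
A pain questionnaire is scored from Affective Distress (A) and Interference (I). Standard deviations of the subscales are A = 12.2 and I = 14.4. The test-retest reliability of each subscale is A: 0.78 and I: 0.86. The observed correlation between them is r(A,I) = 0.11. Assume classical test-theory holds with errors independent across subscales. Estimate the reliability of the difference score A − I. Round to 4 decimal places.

0.8055

Var(A−I) = 12.2² + 14.4² − 2·12.2·14.4·0.11 = 356.2 − 38.6496 = 317.55.
With uncorrelated errors the cross-covariances are all true-score covariance, so they carry over unchanged; only the diagonal terms shrink to ρᵢσᵢ².
True-score variance = [12.2²·0.78 + 14.4²·0.86] − 38.6496 = 294.425 − 38.6496 = 255.775.
Reliability = 255.775 / 317.55 = 0.8055.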